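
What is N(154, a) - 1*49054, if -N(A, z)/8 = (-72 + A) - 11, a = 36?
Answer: -49622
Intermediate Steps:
N(A, z) = 664 - 8*A (N(A, z) = -8*((-72 + A) - 11) = -8*(-83 + A) = 664 - 8*A)
N(154, a) - 1*49054 = (664 - 8*154) - 1*49054 = (664 - 1232) - 49054 = -568 - 49054 = -49622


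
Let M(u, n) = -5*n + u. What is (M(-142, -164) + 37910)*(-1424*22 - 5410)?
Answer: -1417645944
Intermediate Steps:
M(u, n) = u - 5*n
(M(-142, -164) + 37910)*(-1424*22 - 5410) = ((-142 - 5*(-164)) + 37910)*(-1424*22 - 5410) = ((-142 + 820) + 37910)*(-31328 - 5410) = (678 + 37910)*(-36738) = 38588*(-36738) = -1417645944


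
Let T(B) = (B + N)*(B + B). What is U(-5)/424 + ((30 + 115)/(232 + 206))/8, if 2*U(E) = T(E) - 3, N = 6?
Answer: 2419/92856 ≈ 0.026051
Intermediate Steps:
T(B) = 2*B*(6 + B) (T(B) = (B + 6)*(B + B) = (6 + B)*(2*B) = 2*B*(6 + B))
U(E) = -3/2 + E*(6 + E) (U(E) = (2*E*(6 + E) - 3)/2 = (-3 + 2*E*(6 + E))/2 = -3/2 + E*(6 + E))
U(-5)/424 + ((30 + 115)/(232 + 206))/8 = (-3/2 - 5*(6 - 5))/424 + ((30 + 115)/(232 + 206))/8 = (-3/2 - 5*1)*(1/424) + (145/438)*(1/8) = (-3/2 - 5)*(1/424) + (145*(1/438))*(1/8) = -13/2*1/424 + (145/438)*(1/8) = -13/848 + 145/3504 = 2419/92856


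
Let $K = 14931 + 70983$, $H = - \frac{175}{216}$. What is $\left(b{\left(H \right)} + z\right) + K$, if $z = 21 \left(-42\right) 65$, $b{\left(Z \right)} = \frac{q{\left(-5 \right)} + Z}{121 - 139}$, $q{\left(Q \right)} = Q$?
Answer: $\frac{111135847}{3888} \approx 28584.0$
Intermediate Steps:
$H = - \frac{175}{216}$ ($H = \left(-175\right) \frac{1}{216} = - \frac{175}{216} \approx -0.81019$)
$b{\left(Z \right)} = \frac{5}{18} - \frac{Z}{18}$ ($b{\left(Z \right)} = \frac{-5 + Z}{121 - 139} = \frac{-5 + Z}{-18} = \left(-5 + Z\right) \left(- \frac{1}{18}\right) = \frac{5}{18} - \frac{Z}{18}$)
$z = -57330$ ($z = \left(-882\right) 65 = -57330$)
$K = 85914$
$\left(b{\left(H \right)} + z\right) + K = \left(\left(\frac{5}{18} - - \frac{175}{3888}\right) - 57330\right) + 85914 = \left(\left(\frac{5}{18} + \frac{175}{3888}\right) - 57330\right) + 85914 = \left(\frac{1255}{3888} - 57330\right) + 85914 = - \frac{222897785}{3888} + 85914 = \frac{111135847}{3888}$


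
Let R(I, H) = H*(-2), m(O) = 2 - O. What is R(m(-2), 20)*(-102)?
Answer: 4080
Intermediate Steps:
R(I, H) = -2*H
R(m(-2), 20)*(-102) = -2*20*(-102) = -40*(-102) = 4080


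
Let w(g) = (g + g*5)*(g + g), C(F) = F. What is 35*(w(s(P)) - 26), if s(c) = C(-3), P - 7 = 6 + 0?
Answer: 2870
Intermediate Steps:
P = 13 (P = 7 + (6 + 0) = 7 + 6 = 13)
s(c) = -3
w(g) = 12*g**2 (w(g) = (g + 5*g)*(2*g) = (6*g)*(2*g) = 12*g**2)
35*(w(s(P)) - 26) = 35*(12*(-3)**2 - 26) = 35*(12*9 - 26) = 35*(108 - 26) = 35*82 = 2870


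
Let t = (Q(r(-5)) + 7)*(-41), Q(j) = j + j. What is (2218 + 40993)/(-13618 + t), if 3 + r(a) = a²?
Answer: -43211/15709 ≈ -2.7507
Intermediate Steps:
r(a) = -3 + a²
Q(j) = 2*j
t = -2091 (t = (2*(-3 + (-5)²) + 7)*(-41) = (2*(-3 + 25) + 7)*(-41) = (2*22 + 7)*(-41) = (44 + 7)*(-41) = 51*(-41) = -2091)
(2218 + 40993)/(-13618 + t) = (2218 + 40993)/(-13618 - 2091) = 43211/(-15709) = 43211*(-1/15709) = -43211/15709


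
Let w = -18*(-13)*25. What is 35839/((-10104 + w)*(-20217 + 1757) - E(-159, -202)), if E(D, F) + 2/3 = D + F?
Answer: 107517/235587605 ≈ 0.00045638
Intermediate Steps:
E(D, F) = -⅔ + D + F (E(D, F) = -⅔ + (D + F) = -⅔ + D + F)
w = 5850 (w = 234*25 = 5850)
35839/((-10104 + w)*(-20217 + 1757) - E(-159, -202)) = 35839/((-10104 + 5850)*(-20217 + 1757) - (-⅔ - 159 - 202)) = 35839/(-4254*(-18460) - 1*(-1085/3)) = 35839/(78528840 + 1085/3) = 35839/(235587605/3) = 35839*(3/235587605) = 107517/235587605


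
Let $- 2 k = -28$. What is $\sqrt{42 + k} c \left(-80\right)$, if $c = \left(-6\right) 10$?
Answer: $9600 \sqrt{14} \approx 35920.0$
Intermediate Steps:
$k = 14$ ($k = \left(- \frac{1}{2}\right) \left(-28\right) = 14$)
$c = -60$
$\sqrt{42 + k} c \left(-80\right) = \sqrt{42 + 14} \left(-60\right) \left(-80\right) = \sqrt{56} \left(-60\right) \left(-80\right) = 2 \sqrt{14} \left(-60\right) \left(-80\right) = - 120 \sqrt{14} \left(-80\right) = 9600 \sqrt{14}$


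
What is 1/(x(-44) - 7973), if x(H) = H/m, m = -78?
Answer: -39/310925 ≈ -0.00012543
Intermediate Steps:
x(H) = -H/78 (x(H) = H/(-78) = H*(-1/78) = -H/78)
1/(x(-44) - 7973) = 1/(-1/78*(-44) - 7973) = 1/(22/39 - 7973) = 1/(-310925/39) = -39/310925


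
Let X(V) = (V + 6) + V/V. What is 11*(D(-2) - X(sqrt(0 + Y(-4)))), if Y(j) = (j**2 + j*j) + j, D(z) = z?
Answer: -99 - 22*sqrt(7) ≈ -157.21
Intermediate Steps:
Y(j) = j + 2*j**2 (Y(j) = (j**2 + j**2) + j = 2*j**2 + j = j + 2*j**2)
X(V) = 7 + V (X(V) = (6 + V) + 1 = 7 + V)
11*(D(-2) - X(sqrt(0 + Y(-4)))) = 11*(-2 - (7 + sqrt(0 - 4*(1 + 2*(-4))))) = 11*(-2 - (7 + sqrt(0 - 4*(1 - 8)))) = 11*(-2 - (7 + sqrt(0 - 4*(-7)))) = 11*(-2 - (7 + sqrt(0 + 28))) = 11*(-2 - (7 + sqrt(28))) = 11*(-2 - (7 + 2*sqrt(7))) = 11*(-2 + (-7 - 2*sqrt(7))) = 11*(-9 - 2*sqrt(7)) = -99 - 22*sqrt(7)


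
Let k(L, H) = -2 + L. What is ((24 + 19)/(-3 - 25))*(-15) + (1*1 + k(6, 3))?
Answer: 785/28 ≈ 28.036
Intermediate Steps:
((24 + 19)/(-3 - 25))*(-15) + (1*1 + k(6, 3)) = ((24 + 19)/(-3 - 25))*(-15) + (1*1 + (-2 + 6)) = (43/(-28))*(-15) + (1 + 4) = (43*(-1/28))*(-15) + 5 = -43/28*(-15) + 5 = 645/28 + 5 = 785/28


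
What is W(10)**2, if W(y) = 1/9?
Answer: 1/81 ≈ 0.012346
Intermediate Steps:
W(y) = 1/9
W(10)**2 = (1/9)**2 = 1/81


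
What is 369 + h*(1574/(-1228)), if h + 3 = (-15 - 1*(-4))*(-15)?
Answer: 49536/307 ≈ 161.35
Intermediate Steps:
h = 162 (h = -3 + (-15 - 1*(-4))*(-15) = -3 + (-15 + 4)*(-15) = -3 - 11*(-15) = -3 + 165 = 162)
369 + h*(1574/(-1228)) = 369 + 162*(1574/(-1228)) = 369 + 162*(1574*(-1/1228)) = 369 + 162*(-787/614) = 369 - 63747/307 = 49536/307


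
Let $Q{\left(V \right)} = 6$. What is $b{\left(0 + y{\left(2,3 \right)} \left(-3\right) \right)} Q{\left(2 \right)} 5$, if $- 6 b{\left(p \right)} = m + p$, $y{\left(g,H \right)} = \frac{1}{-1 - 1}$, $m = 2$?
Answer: $- \frac{35}{2} \approx -17.5$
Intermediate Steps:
$y{\left(g,H \right)} = - \frac{1}{2}$ ($y{\left(g,H \right)} = \frac{1}{-2} = - \frac{1}{2}$)
$b{\left(p \right)} = - \frac{1}{3} - \frac{p}{6}$ ($b{\left(p \right)} = - \frac{2 + p}{6} = - \frac{1}{3} - \frac{p}{6}$)
$b{\left(0 + y{\left(2,3 \right)} \left(-3\right) \right)} Q{\left(2 \right)} 5 = \left(- \frac{1}{3} - \frac{0 - - \frac{3}{2}}{6}\right) 6 \cdot 5 = \left(- \frac{1}{3} - \frac{0 + \frac{3}{2}}{6}\right) 6 \cdot 5 = \left(- \frac{1}{3} - \frac{1}{4}\right) 6 \cdot 5 = \left(- \frac{7}{12}\right) 6 \cdot 5 = \left(- \frac{7}{2}\right) 5 = - \frac{35}{2}$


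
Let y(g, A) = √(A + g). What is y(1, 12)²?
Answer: 13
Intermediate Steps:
y(1, 12)² = (√(12 + 1))² = (√13)² = 13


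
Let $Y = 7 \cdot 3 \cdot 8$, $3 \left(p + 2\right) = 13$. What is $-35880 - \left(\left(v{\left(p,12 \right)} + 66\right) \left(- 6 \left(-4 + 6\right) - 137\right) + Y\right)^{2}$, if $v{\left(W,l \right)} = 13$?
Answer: $-134665489$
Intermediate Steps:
$p = \frac{7}{3}$ ($p = -2 + \frac{1}{3} \cdot 13 = -2 + \frac{13}{3} = \frac{7}{3} \approx 2.3333$)
$Y = 168$ ($Y = 21 \cdot 8 = 168$)
$-35880 - \left(\left(v{\left(p,12 \right)} + 66\right) \left(- 6 \left(-4 + 6\right) - 137\right) + Y\right)^{2} = -35880 - \left(\left(13 + 66\right) \left(- 6 \left(-4 + 6\right) - 137\right) + 168\right)^{2} = -35880 - \left(79 \left(\left(-6\right) 2 - 137\right) + 168\right)^{2} = -35880 - \left(79 \left(-12 - 137\right) + 168\right)^{2} = -35880 - \left(79 \left(-149\right) + 168\right)^{2} = -35880 - \left(-11771 + 168\right)^{2} = -35880 - \left(-11603\right)^{2} = -35880 - 134629609 = -134665489$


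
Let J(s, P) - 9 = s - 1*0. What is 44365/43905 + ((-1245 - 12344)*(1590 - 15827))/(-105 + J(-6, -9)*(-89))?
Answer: -188758539153/362948 ≈ -5.2007e+5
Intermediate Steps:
J(s, P) = 9 + s (J(s, P) = 9 + (s - 1*0) = 9 + (s + 0) = 9 + s)
44365/43905 + ((-1245 - 12344)*(1590 - 15827))/(-105 + J(-6, -9)*(-89)) = 44365/43905 + ((-1245 - 12344)*(1590 - 15827))/(-105 + (9 - 6)*(-89)) = 44365*(1/43905) + (-13589*(-14237))/(-105 + 3*(-89)) = 8873/8781 + 193466593/(-105 - 267) = 8873/8781 + 193466593/(-372) = 8873/8781 + 193466593*(-1/372) = 8873/8781 - 193466593/372 = -188758539153/362948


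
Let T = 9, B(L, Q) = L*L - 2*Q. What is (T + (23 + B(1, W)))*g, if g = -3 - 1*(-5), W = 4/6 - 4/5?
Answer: 998/15 ≈ 66.533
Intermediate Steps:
W = -2/15 (W = 4*(1/6) - 4*1/5 = 2/3 - 4/5 = -2/15 ≈ -0.13333)
B(L, Q) = L**2 - 2*Q
g = 2 (g = -3 + 5 = 2)
(T + (23 + B(1, W)))*g = (9 + (23 + (1**2 - 2*(-2/15))))*2 = (9 + (23 + (1 + 4/15)))*2 = (9 + (23 + 19/15))*2 = (9 + 364/15)*2 = (499/15)*2 = 998/15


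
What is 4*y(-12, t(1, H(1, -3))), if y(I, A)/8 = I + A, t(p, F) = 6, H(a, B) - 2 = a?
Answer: -192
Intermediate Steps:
H(a, B) = 2 + a
y(I, A) = 8*A + 8*I (y(I, A) = 8*(I + A) = 8*(A + I) = 8*A + 8*I)
4*y(-12, t(1, H(1, -3))) = 4*(8*6 + 8*(-12)) = 4*(48 - 96) = 4*(-48) = -192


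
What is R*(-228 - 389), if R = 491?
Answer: -302947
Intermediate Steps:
R*(-228 - 389) = 491*(-228 - 389) = 491*(-617) = -302947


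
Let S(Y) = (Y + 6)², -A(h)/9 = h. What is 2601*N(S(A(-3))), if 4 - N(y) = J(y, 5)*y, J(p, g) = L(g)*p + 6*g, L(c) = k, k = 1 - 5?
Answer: 12253357818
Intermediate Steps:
A(h) = -9*h
k = -4
L(c) = -4
S(Y) = (6 + Y)²
J(p, g) = -4*p + 6*g
N(y) = 4 - y*(30 - 4*y) (N(y) = 4 - (-4*y + 6*5)*y = 4 - (-4*y + 30)*y = 4 - (30 - 4*y)*y = 4 - y*(30 - 4*y))
2601*N(S(A(-3))) = 2601*(4 + 2*(6 - 9*(-3))²*(-15 + 2*(6 - 9*(-3))²)) = 2601*(4 + 2*(6 + 27)²*(-15 + 2*(6 + 27)²)) = 2601*(4 + 2*33²*(-15 + 2*33²)) = 2601*(4 + 2*1089*(-15 + 2*1089)) = 2601*(4 + 2*1089*(-15 + 2178)) = 2601*(4 + 2*1089*2163) = 2601*(4 + 4711014) = 2601*4711018 = 12253357818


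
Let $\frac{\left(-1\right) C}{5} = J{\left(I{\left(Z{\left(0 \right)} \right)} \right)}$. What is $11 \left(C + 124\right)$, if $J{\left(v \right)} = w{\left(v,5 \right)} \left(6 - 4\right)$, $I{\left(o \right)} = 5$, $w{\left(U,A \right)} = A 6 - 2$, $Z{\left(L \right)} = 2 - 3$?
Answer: $-1716$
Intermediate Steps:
$Z{\left(L \right)} = -1$
$w{\left(U,A \right)} = -2 + 6 A$ ($w{\left(U,A \right)} = 6 A - 2 = -2 + 6 A$)
$J{\left(v \right)} = 56$ ($J{\left(v \right)} = \left(-2 + 6 \cdot 5\right) \left(6 - 4\right) = \left(-2 + 30\right) 2 = 28 \cdot 2 = 56$)
$C = -280$ ($C = \left(-5\right) 56 = -280$)
$11 \left(C + 124\right) = 11 \left(-280 + 124\right) = 11 \left(-156\right) = -1716$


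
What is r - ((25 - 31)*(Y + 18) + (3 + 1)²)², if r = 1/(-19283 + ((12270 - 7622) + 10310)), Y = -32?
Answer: -43250001/4325 ≈ -10000.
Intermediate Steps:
r = -1/4325 (r = 1/(-19283 + (4648 + 10310)) = 1/(-19283 + 14958) = 1/(-4325) = -1/4325 ≈ -0.00023121)
r - ((25 - 31)*(Y + 18) + (3 + 1)²)² = -1/4325 - ((25 - 31)*(-32 + 18) + (3 + 1)²)² = -1/4325 - (-6*(-14) + 4²)² = -1/4325 - (84 + 16)² = -1/4325 - 1*100² = -1/4325 - 1*10000 = -1/4325 - 10000 = -43250001/4325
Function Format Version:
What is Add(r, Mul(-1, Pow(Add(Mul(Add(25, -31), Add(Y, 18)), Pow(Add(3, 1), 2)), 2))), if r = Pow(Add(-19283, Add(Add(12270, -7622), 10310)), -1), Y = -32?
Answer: Rational(-43250001, 4325) ≈ -10000.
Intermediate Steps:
r = Rational(-1, 4325) (r = Pow(Add(-19283, Add(4648, 10310)), -1) = Pow(Add(-19283, 14958), -1) = Pow(-4325, -1) = Rational(-1, 4325) ≈ -0.00023121)
Add(r, Mul(-1, Pow(Add(Mul(Add(25, -31), Add(Y, 18)), Pow(Add(3, 1), 2)), 2))) = Add(Rational(-1, 4325), Mul(-1, Pow(Add(Mul(Add(25, -31), Add(-32, 18)), Pow(Add(3, 1), 2)), 2))) = Add(Rational(-1, 4325), Mul(-1, Pow(Add(Mul(-6, -14), Pow(4, 2)), 2))) = Add(Rational(-1, 4325), Mul(-1, Pow(Add(84, 16), 2))) = Add(Rational(-1, 4325), Mul(-1, Pow(100, 2))) = Add(Rational(-1, 4325), Mul(-1, 10000)) = Add(Rational(-1, 4325), -10000) = Rational(-43250001, 4325)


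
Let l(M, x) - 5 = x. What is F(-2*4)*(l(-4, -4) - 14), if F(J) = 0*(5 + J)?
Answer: 0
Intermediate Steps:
l(M, x) = 5 + x
F(J) = 0
F(-2*4)*(l(-4, -4) - 14) = 0*((5 - 4) - 14) = 0*(1 - 14) = 0*(-13) = 0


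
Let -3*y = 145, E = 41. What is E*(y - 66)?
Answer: -14063/3 ≈ -4687.7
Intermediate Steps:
y = -145/3 (y = -1/3*145 = -145/3 ≈ -48.333)
E*(y - 66) = 41*(-145/3 - 66) = 41*(-343/3) = -14063/3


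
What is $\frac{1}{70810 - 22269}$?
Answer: $\frac{1}{48541} \approx 2.0601 \cdot 10^{-5}$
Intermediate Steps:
$\frac{1}{70810 - 22269} = \frac{1}{48541}$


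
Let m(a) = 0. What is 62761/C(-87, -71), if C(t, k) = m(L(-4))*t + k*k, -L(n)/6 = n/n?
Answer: 62761/5041 ≈ 12.450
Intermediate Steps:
L(n) = -6 (L(n) = -6*n/n = -6*1 = -6)
C(t, k) = k² (C(t, k) = 0*t + k*k = 0 + k² = k²)
62761/C(-87, -71) = 62761/((-71)²) = 62761/5041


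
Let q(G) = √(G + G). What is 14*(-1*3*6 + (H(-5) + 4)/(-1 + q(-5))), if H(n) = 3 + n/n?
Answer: -2884/11 - 112*I*√10/11 ≈ -262.18 - 32.198*I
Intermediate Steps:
q(G) = √2*√G (q(G) = √(2*G) = √2*√G)
H(n) = 4 (H(n) = 3 + 1 = 4)
14*(-1*3*6 + (H(-5) + 4)/(-1 + q(-5))) = 14*(-1*3*6 + (4 + 4)/(-1 + √2*√(-5))) = 14*(-3*6 + 8/(-1 + √2*(I*√5))) = 14*(-18 + 8/(-1 + I*√10)) = -252 + 112/(-1 + I*√10)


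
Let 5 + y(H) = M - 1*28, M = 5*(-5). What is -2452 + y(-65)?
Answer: -2510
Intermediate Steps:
M = -25
y(H) = -58 (y(H) = -5 + (-25 - 1*28) = -5 + (-25 - 28) = -5 - 53 = -58)
-2452 + y(-65) = -2452 - 58 = -2510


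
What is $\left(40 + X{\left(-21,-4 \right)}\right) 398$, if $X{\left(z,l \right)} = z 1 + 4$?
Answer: $9154$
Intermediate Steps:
$X{\left(z,l \right)} = 4 + z$ ($X{\left(z,l \right)} = z + 4 = 4 + z$)
$\left(40 + X{\left(-21,-4 \right)}\right) 398 = \left(40 + \left(4 - 21\right)\right) 398 = \left(40 - 17\right) 398 = 23 \cdot 398 = 9154$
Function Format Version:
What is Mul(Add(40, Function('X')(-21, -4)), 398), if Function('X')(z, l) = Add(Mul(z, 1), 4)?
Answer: 9154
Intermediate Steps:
Function('X')(z, l) = Add(4, z) (Function('X')(z, l) = Add(z, 4) = Add(4, z))
Mul(Add(40, Function('X')(-21, -4)), 398) = Mul(Add(40, Add(4, -21)), 398) = Mul(Add(40, -17), 398) = Mul(23, 398) = 9154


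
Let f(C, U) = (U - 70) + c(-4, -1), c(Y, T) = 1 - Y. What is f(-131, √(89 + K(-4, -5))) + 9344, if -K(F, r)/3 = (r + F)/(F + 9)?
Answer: 9279 + 2*√590/5 ≈ 9288.7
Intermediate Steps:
K(F, r) = -3*(F + r)/(9 + F) (K(F, r) = -3*(r + F)/(F + 9) = -3*(F + r)/(9 + F))
f(C, U) = -65 + U (f(C, U) = (U - 70) + (1 - 1*(-4)) = (-70 + U) + (1 + 4) = (-70 + U) + 5 = -65 + U)
f(-131, √(89 + K(-4, -5))) + 9344 = (-65 + √(89 + 3*(-1*(-4) - 1*(-5))/(9 - 4))) + 9344 = (-65 + √(89 + 3*(4 + 5)/5)) + 9344 = (-65 + √(89 + 3*(⅕)*9)) + 9344 = (-65 + √(89 + 27/5)) + 9344 = (-65 + √(472/5)) + 9344 = (-65 + 2*√590/5) + 9344 = 9279 + 2*√590/5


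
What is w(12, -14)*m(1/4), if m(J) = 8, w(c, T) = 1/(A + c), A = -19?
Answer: -8/7 ≈ -1.1429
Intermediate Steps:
w(c, T) = 1/(-19 + c)
w(12, -14)*m(1/4) = 8/(-19 + 12) = 8/(-7) = -1/7*8 = -8/7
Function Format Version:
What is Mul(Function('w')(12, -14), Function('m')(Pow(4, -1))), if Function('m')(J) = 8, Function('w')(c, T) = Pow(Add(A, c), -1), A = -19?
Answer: Rational(-8, 7) ≈ -1.1429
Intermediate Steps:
Function('w')(c, T) = Pow(Add(-19, c), -1)
Mul(Function('w')(12, -14), Function('m')(Pow(4, -1))) = Mul(Pow(Add(-19, 12), -1), 8) = Mul(Pow(-7, -1), 8) = Mul(Rational(-1, 7), 8) = Rational(-8, 7)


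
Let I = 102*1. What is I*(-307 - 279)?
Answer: -59772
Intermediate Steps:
I = 102
I*(-307 - 279) = 102*(-307 - 279) = 102*(-586) = -59772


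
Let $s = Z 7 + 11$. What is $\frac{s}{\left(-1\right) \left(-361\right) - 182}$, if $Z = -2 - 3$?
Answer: $- \frac{24}{179} \approx -0.13408$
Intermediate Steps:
$Z = -5$ ($Z = -2 - 3 = -5$)
$s = -24$ ($s = \left(-5\right) 7 + 11 = -35 + 11 = -24$)
$\frac{s}{\left(-1\right) \left(-361\right) - 182} = - \frac{24}{\left(-1\right) \left(-361\right) - 182} = - \frac{24}{361 - 182} = - \frac{24}{179}$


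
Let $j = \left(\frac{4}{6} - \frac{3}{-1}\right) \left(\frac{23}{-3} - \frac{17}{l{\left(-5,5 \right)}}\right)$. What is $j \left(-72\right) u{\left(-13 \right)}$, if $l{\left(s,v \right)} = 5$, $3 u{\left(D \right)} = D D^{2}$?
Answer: $- \frac{32093776}{15} \approx -2.1396 \cdot 10^{6}$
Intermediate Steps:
$u{\left(D \right)} = \frac{D^{3}}{3}$ ($u{\left(D \right)} = \frac{D D^{2}}{3} = \frac{D^{3}}{3}$)
$j = - \frac{1826}{45}$ ($j = \left(\frac{4}{6} - \frac{3}{-1}\right) \left(\frac{23}{-3} - \frac{17}{5}\right) = \left(4 \cdot \frac{1}{6} - -3\right) \left(23 \left(- \frac{1}{3}\right) - \frac{17}{5}\right) = \left(\frac{2}{3} + 3\right) \left(- \frac{23}{3} - \frac{17}{5}\right) = \frac{11}{3} \left(- \frac{166}{15}\right) = - \frac{1826}{45} \approx -40.578$)
$j \left(-72\right) u{\left(-13 \right)} = \left(- \frac{1826}{45}\right) \left(-72\right) \frac{\left(-13\right)^{3}}{3} = \frac{14608 \cdot \frac{1}{3} \left(-2197\right)}{5} = \frac{14608}{5} \left(- \frac{2197}{3}\right) = - \frac{32093776}{15}$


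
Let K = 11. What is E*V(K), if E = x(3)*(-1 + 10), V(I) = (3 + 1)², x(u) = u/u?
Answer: 144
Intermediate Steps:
x(u) = 1
V(I) = 16 (V(I) = 4² = 16)
E = 9 (E = 1*(-1 + 10) = 1*9 = 9)
E*V(K) = 9*16 = 144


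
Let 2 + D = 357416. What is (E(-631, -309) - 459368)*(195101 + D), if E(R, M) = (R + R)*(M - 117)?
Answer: 43230983660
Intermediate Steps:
D = 357414 (D = -2 + 357416 = 357414)
E(R, M) = 2*R*(-117 + M) (E(R, M) = (2*R)*(-117 + M) = 2*R*(-117 + M))
(E(-631, -309) - 459368)*(195101 + D) = (2*(-631)*(-117 - 309) - 459368)*(195101 + 357414) = (2*(-631)*(-426) - 459368)*552515 = (537612 - 459368)*552515 = 78244*552515 = 43230983660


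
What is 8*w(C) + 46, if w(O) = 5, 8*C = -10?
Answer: 86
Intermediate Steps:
C = -5/4 (C = (⅛)*(-10) = -5/4 ≈ -1.2500)
8*w(C) + 46 = 8*5 + 46 = 40 + 46 = 86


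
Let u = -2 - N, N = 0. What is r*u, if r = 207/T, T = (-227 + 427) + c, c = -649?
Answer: 414/449 ≈ 0.92205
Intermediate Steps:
T = -449 (T = (-227 + 427) - 649 = 200 - 649 = -449)
r = -207/449 (r = 207/(-449) = 207*(-1/449) = -207/449 ≈ -0.46102)
u = -2 (u = -2 - 1*0 = -2 + 0 = -2)
r*u = -207/449*(-2) = 414/449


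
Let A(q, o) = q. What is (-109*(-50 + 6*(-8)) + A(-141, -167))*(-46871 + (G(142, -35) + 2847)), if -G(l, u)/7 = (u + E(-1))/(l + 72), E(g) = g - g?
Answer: -99305612031/214 ≈ -4.6405e+8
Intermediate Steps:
E(g) = 0
G(l, u) = -7*u/(72 + l) (G(l, u) = -7*(u + 0)/(l + 72) = -7*u/(72 + l))
(-109*(-50 + 6*(-8)) + A(-141, -167))*(-46871 + (G(142, -35) + 2847)) = (-109*(-50 + 6*(-8)) - 141)*(-46871 + (-7*(-35)/(72 + 142) + 2847)) = (-109*(-50 - 48) - 141)*(-46871 + (-7*(-35)/214 + 2847)) = (-109*(-98) - 141)*(-46871 + (-7*(-35)*1/214 + 2847)) = (10682 - 141)*(-46871 + (245/214 + 2847)) = 10541*(-46871 + 609503/214) = 10541*(-9420891/214) = -99305612031/214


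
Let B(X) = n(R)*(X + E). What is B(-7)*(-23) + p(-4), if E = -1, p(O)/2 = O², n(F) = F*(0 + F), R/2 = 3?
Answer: 6656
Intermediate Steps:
R = 6 (R = 2*3 = 6)
n(F) = F² (n(F) = F*F = F²)
p(O) = 2*O²
B(X) = -36 + 36*X (B(X) = 6²*(X - 1) = 36*(-1 + X) = -36 + 36*X)
B(-7)*(-23) + p(-4) = (-36 + 36*(-7))*(-23) + 2*(-4)² = (-36 - 252)*(-23) + 2*16 = -288*(-23) + 32 = 6624 + 32 = 6656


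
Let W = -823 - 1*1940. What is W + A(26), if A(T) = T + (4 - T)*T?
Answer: -3309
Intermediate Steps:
W = -2763 (W = -823 - 1940 = -2763)
A(T) = T + T*(4 - T)
W + A(26) = -2763 + 26*(5 - 1*26) = -2763 + 26*(5 - 26) = -2763 + 26*(-21) = -2763 - 546 = -3309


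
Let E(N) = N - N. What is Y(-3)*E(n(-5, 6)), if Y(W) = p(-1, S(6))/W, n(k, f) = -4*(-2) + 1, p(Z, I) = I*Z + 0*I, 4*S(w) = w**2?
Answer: 0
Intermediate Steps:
S(w) = w**2/4
p(Z, I) = I*Z (p(Z, I) = I*Z + 0 = I*Z)
n(k, f) = 9 (n(k, f) = 8 + 1 = 9)
E(N) = 0
Y(W) = -9/W (Y(W) = (((1/4)*6**2)*(-1))/W = (((1/4)*36)*(-1))/W = (9*(-1))/W = -9/W)
Y(-3)*E(n(-5, 6)) = -9/(-3)*0 = -9*(-1/3)*0 = 3*0 = 0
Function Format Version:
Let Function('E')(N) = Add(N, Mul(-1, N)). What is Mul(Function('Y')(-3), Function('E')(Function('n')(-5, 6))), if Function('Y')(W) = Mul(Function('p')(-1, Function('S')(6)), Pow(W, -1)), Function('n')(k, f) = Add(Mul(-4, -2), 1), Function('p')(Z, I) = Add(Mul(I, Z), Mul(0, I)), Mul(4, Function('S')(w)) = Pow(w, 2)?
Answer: 0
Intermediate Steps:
Function('S')(w) = Mul(Rational(1, 4), Pow(w, 2))
Function('p')(Z, I) = Mul(I, Z) (Function('p')(Z, I) = Add(Mul(I, Z), 0) = Mul(I, Z))
Function('n')(k, f) = 9 (Function('n')(k, f) = Add(8, 1) = 9)
Function('E')(N) = 0
Function('Y')(W) = Mul(-9, Pow(W, -1)) (Function('Y')(W) = Mul(Mul(Mul(Rational(1, 4), Pow(6, 2)), -1), Pow(W, -1)) = Mul(Mul(Mul(Rational(1, 4), 36), -1), Pow(W, -1)) = Mul(Mul(9, -1), Pow(W, -1)) = Mul(-9, Pow(W, -1)))
Mul(Function('Y')(-3), Function('E')(Function('n')(-5, 6))) = Mul(Mul(-9, Pow(-3, -1)), 0) = Mul(Mul(-9, Rational(-1, 3)), 0) = Mul(3, 0) = 0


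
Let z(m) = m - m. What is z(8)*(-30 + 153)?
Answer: 0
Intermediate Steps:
z(m) = 0
z(8)*(-30 + 153) = 0*(-30 + 153) = 0*123 = 0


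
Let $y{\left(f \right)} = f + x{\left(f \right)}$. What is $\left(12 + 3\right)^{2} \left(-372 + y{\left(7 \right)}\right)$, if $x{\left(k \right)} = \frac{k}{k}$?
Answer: $-81900$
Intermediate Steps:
$x{\left(k \right)} = 1$
$y{\left(f \right)} = 1 + f$ ($y{\left(f \right)} = f + 1 = 1 + f$)
$\left(12 + 3\right)^{2} \left(-372 + y{\left(7 \right)}\right) = \left(12 + 3\right)^{2} \left(-372 + \left(1 + 7\right)\right) = 15^{2} \left(-372 + 8\right) = 225 \left(-364\right) = -81900$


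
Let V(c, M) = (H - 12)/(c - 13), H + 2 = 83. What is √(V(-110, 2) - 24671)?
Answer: I*√41472894/41 ≈ 157.07*I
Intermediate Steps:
H = 81 (H = -2 + 83 = 81)
V(c, M) = 69/(-13 + c) (V(c, M) = (81 - 12)/(c - 13) = 69/(-13 + c))
√(V(-110, 2) - 24671) = √(69/(-13 - 110) - 24671) = √(69/(-123) - 24671) = √(69*(-1/123) - 24671) = √(-23/41 - 24671) = √(-1011534/41) = I*√41472894/41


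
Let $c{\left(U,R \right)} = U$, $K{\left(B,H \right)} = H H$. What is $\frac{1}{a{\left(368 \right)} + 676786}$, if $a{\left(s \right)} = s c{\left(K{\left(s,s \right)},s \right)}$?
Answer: $\frac{1}{50512818} \approx 1.9797 \cdot 10^{-8}$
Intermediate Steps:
$K{\left(B,H \right)} = H^{2}$
$a{\left(s \right)} = s^{3}$ ($a{\left(s \right)} = s s^{2} = s^{3}$)
$\frac{1}{a{\left(368 \right)} + 676786} = \frac{1}{368^{3} + 676786} = \frac{1}{49836032 + 676786} = \frac{1}{50512818}$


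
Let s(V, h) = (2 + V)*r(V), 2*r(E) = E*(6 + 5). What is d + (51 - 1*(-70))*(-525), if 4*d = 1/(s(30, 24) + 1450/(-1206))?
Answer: -808829520897/12732460 ≈ -63525.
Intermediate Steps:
r(E) = 11*E/2 (r(E) = (E*(6 + 5))/2 = (E*11)/2 = (11*E)/2 = 11*E/2)
s(V, h) = 11*V*(2 + V)/2 (s(V, h) = (2 + V)*(11*V/2) = 11*V*(2 + V)/2)
d = 603/12732460 (d = 1/(4*((11/2)*30*(2 + 30) + 1450/(-1206))) = 1/(4*((11/2)*30*32 + 1450*(-1/1206))) = 1/(4*(5280 - 725/603)) = 1/(4*(3183115/603)) = (¼)*(603/3183115) = 603/12732460 ≈ 4.7359e-5)
d + (51 - 1*(-70))*(-525) = 603/12732460 + (51 - 1*(-70))*(-525) = 603/12732460 + (51 + 70)*(-525) = 603/12732460 + 121*(-525) = 603/12732460 - 63525 = -808829520897/12732460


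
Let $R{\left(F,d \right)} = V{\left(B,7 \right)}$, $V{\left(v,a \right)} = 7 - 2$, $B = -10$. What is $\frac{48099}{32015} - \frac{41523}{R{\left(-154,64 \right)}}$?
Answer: $- \frac{53164734}{6403} \approx -8303.1$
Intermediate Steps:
$V{\left(v,a \right)} = 5$
$R{\left(F,d \right)} = 5$
$\frac{48099}{32015} - \frac{41523}{R{\left(-154,64 \right)}} = \frac{48099}{32015} - \frac{41523}{5} = - \frac{53164734}{6403}$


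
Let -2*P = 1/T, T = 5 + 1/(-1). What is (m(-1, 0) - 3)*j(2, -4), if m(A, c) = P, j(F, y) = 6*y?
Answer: 75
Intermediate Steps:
T = 4 (T = 5 + 1*(-1) = 5 - 1 = 4)
P = -⅛ (P = -½/4 = -½*¼ = -⅛ ≈ -0.12500)
m(A, c) = -⅛
(m(-1, 0) - 3)*j(2, -4) = (-⅛ - 3)*(6*(-4)) = -25/8*(-24) = 75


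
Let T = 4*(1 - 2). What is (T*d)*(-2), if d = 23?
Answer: 184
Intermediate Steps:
T = -4 (T = 4*(-1) = -4)
(T*d)*(-2) = -4*23*(-2) = -92*(-2) = 184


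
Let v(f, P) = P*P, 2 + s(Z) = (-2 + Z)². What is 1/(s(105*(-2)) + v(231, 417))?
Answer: 1/218831 ≈ 4.5697e-6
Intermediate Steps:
s(Z) = -2 + (-2 + Z)²
v(f, P) = P²
1/(s(105*(-2)) + v(231, 417)) = 1/((-2 + (-2 + 105*(-2))²) + 417²) = 1/((-2 + (-2 - 210)²) + 173889) = 1/((-2 + (-212)²) + 173889) = 1/((-2 + 44944) + 173889) = 1/(44942 + 173889) = 1/218831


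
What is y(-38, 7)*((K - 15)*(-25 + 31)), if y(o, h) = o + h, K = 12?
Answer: 558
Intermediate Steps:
y(o, h) = h + o
y(-38, 7)*((K - 15)*(-25 + 31)) = (7 - 38)*((12 - 15)*(-25 + 31)) = -(-93)*6 = -31*(-18) = 558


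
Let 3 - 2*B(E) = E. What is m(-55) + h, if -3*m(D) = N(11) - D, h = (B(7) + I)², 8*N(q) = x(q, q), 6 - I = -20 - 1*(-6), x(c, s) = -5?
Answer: 2447/8 ≈ 305.88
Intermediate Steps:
B(E) = 3/2 - E/2
I = 20 (I = 6 - (-20 - 1*(-6)) = 6 - (-20 + 6) = 6 - 1*(-14) = 6 + 14 = 20)
N(q) = -5/8 (N(q) = (⅛)*(-5) = -5/8)
h = 324 (h = ((3/2 - ½*7) + 20)² = ((3/2 - 7/2) + 20)² = (-2 + 20)² = 18² = 324)
m(D) = 5/24 + D/3 (m(D) = -(-5/8 - D)/3 = 5/24 + D/3)
m(-55) + h = (5/24 + (⅓)*(-55)) + 324 = (5/24 - 55/3) + 324 = -145/8 + 324 = 2447/8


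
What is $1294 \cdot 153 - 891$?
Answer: $197091$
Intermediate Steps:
$1294 \cdot 153 - 891 = 197982 - 891 = 197091$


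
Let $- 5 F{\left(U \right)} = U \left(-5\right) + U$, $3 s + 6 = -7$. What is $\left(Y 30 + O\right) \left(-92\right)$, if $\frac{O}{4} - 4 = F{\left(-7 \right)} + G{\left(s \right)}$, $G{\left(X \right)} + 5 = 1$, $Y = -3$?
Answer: $\frac{51704}{5} \approx 10341.0$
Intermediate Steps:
$s = - \frac{13}{3}$ ($s = -2 + \frac{1}{3} \left(-7\right) = -2 - \frac{7}{3} = - \frac{13}{3} \approx -4.3333$)
$F{\left(U \right)} = \frac{4 U}{5}$ ($F{\left(U \right)} = - \frac{U \left(-5\right) + U}{5} = - \frac{- 5 U + U}{5} = - \frac{\left(-4\right) U}{5} = \frac{4 U}{5}$)
$G{\left(X \right)} = -4$ ($G{\left(X \right)} = -5 + 1 = -4$)
$O = - \frac{112}{5}$ ($O = 16 + 4 \left(\frac{4}{5} \left(-7\right) - 4\right) = 16 + 4 \left(- \frac{28}{5} - 4\right) = 16 + 4 \left(- \frac{48}{5}\right) = 16 - \frac{192}{5} = - \frac{112}{5} \approx -22.4$)
$\left(Y 30 + O\right) \left(-92\right) = \left(\left(-3\right) 30 - \frac{112}{5}\right) \left(-92\right) = \left(-90 - \frac{112}{5}\right) \left(-92\right) = \left(- \frac{562}{5}\right) \left(-92\right) = \frac{51704}{5}$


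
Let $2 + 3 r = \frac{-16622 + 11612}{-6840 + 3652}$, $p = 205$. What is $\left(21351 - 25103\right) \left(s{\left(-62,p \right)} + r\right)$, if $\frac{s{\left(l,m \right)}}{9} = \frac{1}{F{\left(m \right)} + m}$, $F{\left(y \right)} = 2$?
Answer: $\frac{20499052}{54993} \approx 372.76$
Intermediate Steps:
$s{\left(l,m \right)} = \frac{9}{2 + m}$
$r = - \frac{683}{4782}$ ($r = - \frac{2}{3} + \frac{\left(-16622 + 11612\right) \frac{1}{-6840 + 3652}}{3} = - \frac{2}{3} + \frac{\left(-5010\right) \frac{1}{-3188}}{3} = - \frac{2}{3} + \frac{\left(-5010\right) \left(- \frac{1}{3188}\right)}{3} = - \frac{2}{3} + \frac{1}{3} \cdot \frac{2505}{1594} = - \frac{2}{3} + \frac{835}{1594} = - \frac{683}{4782} \approx -0.14283$)
$\left(21351 - 25103\right) \left(s{\left(-62,p \right)} + r\right) = \left(21351 - 25103\right) \left(\frac{9}{2 + 205} - \frac{683}{4782}\right) = - 3752 \left(\frac{9}{207} - \frac{683}{4782}\right) = - 3752 \left(9 \cdot \frac{1}{207} - \frac{683}{4782}\right) = - 3752 \left(\frac{1}{23} - \frac{683}{4782}\right) = \left(-3752\right) \left(- \frac{10927}{109986}\right) = \frac{20499052}{54993}$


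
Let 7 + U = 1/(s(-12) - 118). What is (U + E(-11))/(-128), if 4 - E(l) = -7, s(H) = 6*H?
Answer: -759/24320 ≈ -0.031209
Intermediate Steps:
E(l) = 11 (E(l) = 4 - 1*(-7) = 4 + 7 = 11)
U = -1331/190 (U = -7 + 1/(6*(-12) - 118) = -7 + 1/(-72 - 118) = -7 + 1/(-190) = -7 - 1/190 = -1331/190 ≈ -7.0053)
(U + E(-11))/(-128) = (-1331/190 + 11)/(-128) = -1/128*759/190 = -759/24320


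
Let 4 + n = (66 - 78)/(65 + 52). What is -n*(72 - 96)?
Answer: -1280/13 ≈ -98.462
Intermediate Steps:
n = -160/39 (n = -4 + (66 - 78)/(65 + 52) = -4 - 12/117 = -4 - 12*1/117 = -4 - 4/39 = -160/39 ≈ -4.1026)
-n*(72 - 96) = -(-160)*(72 - 96)/39 = -(-160)*(-24)/39 = -1*1280/13 = -1280/13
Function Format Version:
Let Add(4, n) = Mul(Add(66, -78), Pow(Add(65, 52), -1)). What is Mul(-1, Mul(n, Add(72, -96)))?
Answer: Rational(-1280, 13) ≈ -98.462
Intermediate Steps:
n = Rational(-160, 39) (n = Add(-4, Mul(Add(66, -78), Pow(Add(65, 52), -1))) = Add(-4, Mul(-12, Pow(117, -1))) = Add(-4, Mul(-12, Rational(1, 117))) = Add(-4, Rational(-4, 39)) = Rational(-160, 39) ≈ -4.1026)
Mul(-1, Mul(n, Add(72, -96))) = Mul(-1, Mul(Rational(-160, 39), Add(72, -96))) = Mul(-1, Mul(Rational(-160, 39), -24)) = Mul(-1, Rational(1280, 13)) = Rational(-1280, 13)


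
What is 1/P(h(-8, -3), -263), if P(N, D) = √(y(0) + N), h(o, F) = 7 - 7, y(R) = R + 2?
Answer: √2/2 ≈ 0.70711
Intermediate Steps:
y(R) = 2 + R
h(o, F) = 0
P(N, D) = √(2 + N) (P(N, D) = √((2 + 0) + N) = √(2 + N))
1/P(h(-8, -3), -263) = 1/(√(2 + 0)) = 1/(√2) = √2/2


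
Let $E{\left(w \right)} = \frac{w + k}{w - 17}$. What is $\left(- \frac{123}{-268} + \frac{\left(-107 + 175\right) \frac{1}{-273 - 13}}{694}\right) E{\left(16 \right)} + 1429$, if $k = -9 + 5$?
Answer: $\frac{4732566922}{3324607} \approx 1423.5$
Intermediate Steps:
$k = -4$
$E{\left(w \right)} = \frac{-4 + w}{-17 + w}$ ($E{\left(w \right)} = \frac{w - 4}{w - 17} = \frac{-4 + w}{-17 + w}$)
$\left(- \frac{123}{-268} + \frac{\left(-107 + 175\right) \frac{1}{-273 - 13}}{694}\right) E{\left(16 \right)} + 1429 = \left(- \frac{123}{-268} + \frac{\left(-107 + 175\right) \frac{1}{-273 - 13}}{694}\right) \frac{-4 + 16}{-17 + 16} + 1429 = \left(\left(-123\right) \left(- \frac{1}{268}\right) + \frac{68}{-286} \cdot \frac{1}{694}\right) \frac{1}{-1} \cdot 12 + 1429 = \left(\frac{123}{268} + 68 \left(- \frac{1}{286}\right) \frac{1}{694}\right) \left(\left(-1\right) 12\right) + 1429 = \left(\frac{123}{268} - \frac{17}{49621}\right) \left(-12\right) + 1429 = \frac{6098827}{13298428} \left(-12\right) + 1429 = - \frac{18296481}{3324607} + 1429 = \frac{4732566922}{3324607}$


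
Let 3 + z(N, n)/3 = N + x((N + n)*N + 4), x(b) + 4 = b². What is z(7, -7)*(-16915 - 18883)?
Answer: -1718304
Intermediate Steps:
x(b) = -4 + b²
z(N, n) = -21 + 3*N + 3*(4 + N*(N + n))² (z(N, n) = -9 + 3*(N + (-4 + ((N + n)*N + 4)²)) = -9 + 3*(N + (-4 + (N*(N + n) + 4)²)) = -9 + 3*(N + (-4 + (4 + N*(N + n))²)) = -9 + 3*(-4 + N + (4 + N*(N + n))²) = -9 + (-12 + 3*N + 3*(4 + N*(N + n))²) = -21 + 3*N + 3*(4 + N*(N + n))²)
z(7, -7)*(-16915 - 18883) = (-21 + 3*7 + 3*(4 + 7² + 7*(-7))²)*(-16915 - 18883) = (-21 + 21 + 3*(4 + 49 - 49)²)*(-35798) = (-21 + 21 + 3*4²)*(-35798) = (-21 + 21 + 3*16)*(-35798) = (-21 + 21 + 48)*(-35798) = 48*(-35798) = -1718304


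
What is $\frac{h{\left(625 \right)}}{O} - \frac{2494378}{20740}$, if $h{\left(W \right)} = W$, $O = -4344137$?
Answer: $- \frac{5417966362143}{45048700690} \approx -120.27$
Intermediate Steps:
$\frac{h{\left(625 \right)}}{O} - \frac{2494378}{20740} = \frac{625}{-4344137} - \frac{2494378}{20740} = 625 \left(- \frac{1}{4344137}\right) - \frac{1247189}{10370} = - \frac{625}{4344137} - \frac{1247189}{10370} = - \frac{5417966362143}{45048700690}$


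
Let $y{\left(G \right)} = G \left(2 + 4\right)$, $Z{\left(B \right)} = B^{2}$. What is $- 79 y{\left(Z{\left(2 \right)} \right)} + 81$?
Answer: $-1815$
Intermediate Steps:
$y{\left(G \right)} = 6 G$ ($y{\left(G \right)} = G 6 = 6 G$)
$- 79 y{\left(Z{\left(2 \right)} \right)} + 81 = - 79 \cdot 6 \cdot 2^{2} + 81 = - 79 \cdot 6 \cdot 4 + 81 = \left(-79\right) 24 + 81 = -1896 + 81 = -1815$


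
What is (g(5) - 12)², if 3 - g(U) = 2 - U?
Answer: 36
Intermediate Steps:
g(U) = 1 + U (g(U) = 3 - (2 - U) = 3 + (-2 + U) = 1 + U)
(g(5) - 12)² = ((1 + 5) - 12)² = (6 - 12)² = (-6)² = 36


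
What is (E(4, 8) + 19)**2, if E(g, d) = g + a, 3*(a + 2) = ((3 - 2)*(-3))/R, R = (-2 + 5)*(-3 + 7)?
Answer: 63001/144 ≈ 437.51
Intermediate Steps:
R = 12 (R = 3*4 = 12)
a = -25/12 (a = -2 + (((3 - 2)*(-3))/12)/3 = -2 + ((1*(-3))*(1/12))/3 = -2 + (-3*1/12)/3 = -2 + (1/3)*(-1/4) = -2 - 1/12 = -25/12 ≈ -2.0833)
E(g, d) = -25/12 + g (E(g, d) = g - 25/12 = -25/12 + g)
(E(4, 8) + 19)**2 = ((-25/12 + 4) + 19)**2 = (23/12 + 19)**2 = (251/12)**2 = 63001/144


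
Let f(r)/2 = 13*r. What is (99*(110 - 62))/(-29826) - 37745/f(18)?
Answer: -62667017/775476 ≈ -80.811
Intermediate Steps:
f(r) = 26*r (f(r) = 2*(13*r) = 26*r)
(99*(110 - 62))/(-29826) - 37745/f(18) = (99*(110 - 62))/(-29826) - 37745/(26*18) = (99*48)*(-1/29826) - 37745/468 = 4752*(-1/29826) - 37745*1/468 = -264/1657 - 37745/468 = -62667017/775476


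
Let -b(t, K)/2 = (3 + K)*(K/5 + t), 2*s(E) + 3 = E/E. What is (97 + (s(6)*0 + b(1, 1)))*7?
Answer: 3059/5 ≈ 611.80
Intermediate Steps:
s(E) = -1 (s(E) = -3/2 + (E/E)/2 = -3/2 + (1/2)*1 = -3/2 + 1/2 = -1)
b(t, K) = -2*(3 + K)*(t + K/5) (b(t, K) = -2*(3 + K)*(K/5 + t) = -2*(3 + K)*(t + K/5))
(97 + (s(6)*0 + b(1, 1)))*7 = (97 + (-1*0 + (-6*1 - 6/5*1 - 2/5*1**2 - 2*1*1)))*7 = (97 + (0 + (-6 - 6/5 - 2/5*1 - 2)))*7 = (97 + (0 + (-6 - 6/5 - 2/5 - 2)))*7 = (97 + (0 - 48/5))*7 = (97 - 48/5)*7 = (437/5)*7 = 3059/5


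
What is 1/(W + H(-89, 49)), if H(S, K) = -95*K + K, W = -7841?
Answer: -1/12447 ≈ -8.0341e-5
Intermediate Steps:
H(S, K) = -94*K
1/(W + H(-89, 49)) = 1/(-7841 - 94*49) = 1/(-7841 - 4606) = 1/(-12447) = -1/12447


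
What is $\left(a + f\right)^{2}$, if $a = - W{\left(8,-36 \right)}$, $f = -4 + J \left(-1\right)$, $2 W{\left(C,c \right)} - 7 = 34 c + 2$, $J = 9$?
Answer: $\frac{1413721}{4} \approx 3.5343 \cdot 10^{5}$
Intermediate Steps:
$W{\left(C,c \right)} = \frac{9}{2} + 17 c$ ($W{\left(C,c \right)} = \frac{7}{2} + \frac{34 c + 2}{2} = \frac{7}{2} + \frac{2 + 34 c}{2} = \frac{7}{2} + \left(1 + 17 c\right) = \frac{9}{2} + 17 c$)
$f = -13$ ($f = -4 + 9 \left(-1\right) = -4 - 9 = -13$)
$a = \frac{1215}{2}$ ($a = - (\frac{9}{2} + 17 \left(-36\right)) = - (\frac{9}{2} - 612) = \left(-1\right) \left(- \frac{1215}{2}\right) = \frac{1215}{2} \approx 607.5$)
$\left(a + f\right)^{2} = \left(\frac{1215}{2} - 13\right)^{2} = \left(\frac{1189}{2}\right)^{2} = \frac{1413721}{4}$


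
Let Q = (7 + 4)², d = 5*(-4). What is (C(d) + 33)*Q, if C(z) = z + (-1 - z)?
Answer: 3872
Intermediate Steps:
d = -20
C(z) = -1
Q = 121 (Q = 11² = 121)
(C(d) + 33)*Q = (-1 + 33)*121 = 32*121 = 3872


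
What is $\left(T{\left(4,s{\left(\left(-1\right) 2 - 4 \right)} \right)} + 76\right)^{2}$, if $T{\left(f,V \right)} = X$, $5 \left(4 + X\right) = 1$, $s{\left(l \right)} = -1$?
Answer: $\frac{130321}{25} \approx 5212.8$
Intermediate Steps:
$X = - \frac{19}{5}$ ($X = -4 + \frac{1}{5} \cdot 1 = -4 + \frac{1}{5} = - \frac{19}{5} \approx -3.8$)
$T{\left(f,V \right)} = - \frac{19}{5}$
$\left(T{\left(4,s{\left(\left(-1\right) 2 - 4 \right)} \right)} + 76\right)^{2} = \left(- \frac{19}{5} + 76\right)^{2} = \left(\frac{361}{5}\right)^{2} = \frac{130321}{25}$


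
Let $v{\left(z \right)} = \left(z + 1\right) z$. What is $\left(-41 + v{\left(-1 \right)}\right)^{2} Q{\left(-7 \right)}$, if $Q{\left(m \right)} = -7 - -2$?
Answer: $-8405$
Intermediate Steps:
$v{\left(z \right)} = z \left(1 + z\right)$ ($v{\left(z \right)} = \left(1 + z\right) z = z \left(1 + z\right)$)
$Q{\left(m \right)} = -5$ ($Q{\left(m \right)} = -7 + 2 = -5$)
$\left(-41 + v{\left(-1 \right)}\right)^{2} Q{\left(-7 \right)} = \left(-41 - \left(1 - 1\right)\right)^{2} \left(-5\right) = \left(-41 - 0\right)^{2} \left(-5\right) = \left(-41 + 0\right)^{2} \left(-5\right) = \left(-41\right)^{2} \left(-5\right) = 1681 \left(-5\right) = -8405$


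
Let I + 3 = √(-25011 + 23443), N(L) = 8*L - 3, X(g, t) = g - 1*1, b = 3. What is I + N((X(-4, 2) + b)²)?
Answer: 26 + 28*I*√2 ≈ 26.0 + 39.598*I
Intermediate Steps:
X(g, t) = -1 + g (X(g, t) = g - 1 = -1 + g)
N(L) = -3 + 8*L
I = -3 + 28*I*√2 (I = -3 + √(-25011 + 23443) = -3 + √(-1568) = -3 + 28*I*√2 ≈ -3.0 + 39.598*I)
I + N((X(-4, 2) + b)²) = (-3 + 28*I*√2) + (-3 + 8*((-1 - 4) + 3)²) = (-3 + 28*I*√2) + (-3 + 8*(-5 + 3)²) = (-3 + 28*I*√2) + (-3 + 8*(-2)²) = (-3 + 28*I*√2) + (-3 + 8*4) = (-3 + 28*I*√2) + (-3 + 32) = (-3 + 28*I*√2) + 29 = 26 + 28*I*√2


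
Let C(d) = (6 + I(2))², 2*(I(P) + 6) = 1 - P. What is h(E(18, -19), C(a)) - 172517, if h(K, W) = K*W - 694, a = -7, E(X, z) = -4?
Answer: -173212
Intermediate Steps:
I(P) = -11/2 - P/2 (I(P) = -6 + (1 - P)/2 = -6 + (½ - P/2) = -11/2 - P/2)
C(d) = ¼ (C(d) = (6 + (-11/2 - ½*2))² = (6 + (-11/2 - 1))² = (6 - 13/2)² = (-½)² = ¼)
h(K, W) = -694 + K*W
h(E(18, -19), C(a)) - 172517 = (-694 - 4*¼) - 172517 = (-694 - 1) - 172517 = -695 - 172517 = -173212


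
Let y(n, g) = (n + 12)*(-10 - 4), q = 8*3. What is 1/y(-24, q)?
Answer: 1/168 ≈ 0.0059524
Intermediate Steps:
q = 24
y(n, g) = -168 - 14*n (y(n, g) = (12 + n)*(-14) = -168 - 14*n)
1/y(-24, q) = 1/(-168 - 14*(-24)) = 1/(-168 + 336) = 1/168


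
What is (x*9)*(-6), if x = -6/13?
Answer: 324/13 ≈ 24.923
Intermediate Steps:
x = -6/13 (x = -6*1/13 = -6/13 ≈ -0.46154)
(x*9)*(-6) = -6/13*9*(-6) = -54/13*(-6) = 324/13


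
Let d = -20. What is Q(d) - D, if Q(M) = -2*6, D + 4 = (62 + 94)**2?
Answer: -24344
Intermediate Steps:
D = 24332 (D = -4 + (62 + 94)**2 = -4 + 156**2 = -4 + 24336 = 24332)
Q(M) = -12
Q(d) - D = -12 - 1*24332 = -12 - 24332 = -24344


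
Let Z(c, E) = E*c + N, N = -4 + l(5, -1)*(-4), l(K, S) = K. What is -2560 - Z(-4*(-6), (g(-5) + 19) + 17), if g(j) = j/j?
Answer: -3424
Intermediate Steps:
g(j) = 1
N = -24 (N = -4 + 5*(-4) = -4 - 20 = -24)
Z(c, E) = -24 + E*c (Z(c, E) = E*c - 24 = -24 + E*c)
-2560 - Z(-4*(-6), (g(-5) + 19) + 17) = -2560 - (-24 + ((1 + 19) + 17)*(-4*(-6))) = -2560 - (-24 + (20 + 17)*24) = -2560 - (-24 + 37*24) = -2560 - (-24 + 888) = -2560 - 1*864 = -2560 - 864 = -3424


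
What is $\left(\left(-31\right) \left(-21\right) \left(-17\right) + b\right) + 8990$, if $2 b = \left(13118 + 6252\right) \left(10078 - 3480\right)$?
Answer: $63899553$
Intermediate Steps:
$b = 63901630$ ($b = \frac{\left(13118 + 6252\right) \left(10078 - 3480\right)}{2} = \frac{19370 \cdot 6598}{2} = \frac{1}{2} \cdot 127803260 = 63901630$)
$\left(\left(-31\right) \left(-21\right) \left(-17\right) + b\right) + 8990 = \left(\left(-31\right) \left(-21\right) \left(-17\right) + 63901630\right) + 8990 = \left(651 \left(-17\right) + 63901630\right) + 8990 = \left(-11067 + 63901630\right) + 8990 = 63890563 + 8990 = 63899553$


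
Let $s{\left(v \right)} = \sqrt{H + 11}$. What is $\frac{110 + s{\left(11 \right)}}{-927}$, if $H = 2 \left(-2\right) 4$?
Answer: $- \frac{110}{927} - \frac{i \sqrt{5}}{927} \approx -0.11866 - 0.0024122 i$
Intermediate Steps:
$H = -16$ ($H = \left(-4\right) 4 = -16$)
$s{\left(v \right)} = i \sqrt{5}$ ($s{\left(v \right)} = \sqrt{-16 + 11} = \sqrt{-5} = i \sqrt{5}$)
$\frac{110 + s{\left(11 \right)}}{-927} = \frac{110 + i \sqrt{5}}{-927} = \left(110 + i \sqrt{5}\right) \left(- \frac{1}{927}\right) = - \frac{110}{927} - \frac{i \sqrt{5}}{927}$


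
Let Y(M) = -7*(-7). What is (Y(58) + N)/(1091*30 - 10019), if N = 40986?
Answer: 41035/22711 ≈ 1.8068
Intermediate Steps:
Y(M) = 49
(Y(58) + N)/(1091*30 - 10019) = (49 + 40986)/(1091*30 - 10019) = 41035/(32730 - 10019) = 41035/22711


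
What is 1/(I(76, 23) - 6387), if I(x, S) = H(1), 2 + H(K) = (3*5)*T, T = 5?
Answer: -1/6314 ≈ -0.00015838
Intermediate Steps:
H(K) = 73 (H(K) = -2 + (3*5)*5 = -2 + 15*5 = -2 + 75 = 73)
I(x, S) = 73
1/(I(76, 23) - 6387) = 1/(73 - 6387) = 1/(-6314) = -1/6314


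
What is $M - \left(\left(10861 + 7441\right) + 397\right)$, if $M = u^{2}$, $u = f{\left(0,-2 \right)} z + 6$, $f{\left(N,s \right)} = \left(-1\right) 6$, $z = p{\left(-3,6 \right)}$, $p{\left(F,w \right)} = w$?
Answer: $-17799$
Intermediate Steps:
$z = 6$
$f{\left(N,s \right)} = -6$
$u = -30$ ($u = \left(-6\right) 6 + 6 = -36 + 6 = -30$)
$M = 900$ ($M = \left(-30\right)^{2} = 900$)
$M - \left(\left(10861 + 7441\right) + 397\right) = 900 - \left(\left(10861 + 7441\right) + 397\right) = 900 - \left(18302 + 397\right) = 900 - 18699 = -17799$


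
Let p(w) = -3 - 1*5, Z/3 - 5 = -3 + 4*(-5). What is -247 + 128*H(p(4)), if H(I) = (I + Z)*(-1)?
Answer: 7689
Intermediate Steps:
Z = -54 (Z = 15 + 3*(-3 + 4*(-5)) = 15 + 3*(-3 - 20) = 15 + 3*(-23) = 15 - 69 = -54)
p(w) = -8 (p(w) = -3 - 5 = -8)
H(I) = 54 - I (H(I) = (I - 54)*(-1) = (-54 + I)*(-1) = 54 - I)
-247 + 128*H(p(4)) = -247 + 128*(54 - 1*(-8)) = -247 + 128*(54 + 8) = -247 + 128*62 = -247 + 7936 = 7689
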